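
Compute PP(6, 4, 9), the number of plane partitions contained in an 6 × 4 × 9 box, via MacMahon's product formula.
PP(6, 4, 9) = 559299781040

Evaluate the triple product over i = 1..6, j = 1..4, k = 1..9. The factors are (2/1) · (3/2) · (4/3) · (5/4) · (6/5) · (7/6) · (8/7) · (9/8) · … (216 factors total). The numerators and denominators telescope so the product is an integer; carrying out the multiplication exactly gives PP(6, 4, 9) = 559299781040.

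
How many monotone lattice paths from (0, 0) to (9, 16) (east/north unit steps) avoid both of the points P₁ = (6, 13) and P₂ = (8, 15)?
Number of paths = 845291

Inclusion–exclusion. Total paths: C(25, 9) = 2042975. Through P₁: C(19, 6)·C(6, 3) = 542640. Through P₂: C(23, 8)·C(2, 1) = 980628. Since P₁ is strictly southwest of P₂, a monotone path through both must visit P₁ then P₂; paths through both = C(19, 6)·C(4, 2)·C(2, 1) = 325584. Avoid both = 2042975 − 542640 − 980628 + 325584 = 845291.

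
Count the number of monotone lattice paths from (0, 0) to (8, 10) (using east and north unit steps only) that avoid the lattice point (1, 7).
Number of paths = 42798

Total paths from (0, 0) to (8, 10): C(18, 8) = 43758. Paths through (1, 7): (paths (0, 0) → (1, 7)) × (paths (1, 7) → (8, 10)) = C(8, 1) · C(10, 7) = 8 · 120 = 960. Avoidance count = 43758 − 960 = 42798.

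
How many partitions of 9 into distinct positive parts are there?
q(9) = 8

List partitions of 9 into distinct parts: 9, 8+1, 7+2, 6+3, 6+2+1, 5+4, 5+3+1, 4+3+2. There are q(9) = 8. (Euler: this equals the number of odd-part partitions of 9.)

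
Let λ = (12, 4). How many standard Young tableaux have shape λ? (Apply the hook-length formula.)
# SYT of shape (12, 4) = 1260

Hook-length formula: f^λ = n! / Π hook(c), product over all cells c of the Young diagram. For λ = (12, 4), n = 16 boxes. Hook lengths by row (left-to-right, top-to-bottom): [13, 12, 11, 10, 8, 7, 6, 5, 4, 3, 2, 1]; [4, 3, 2, 1]. Product of hooks = 16605388800. So f^λ = 16! / 16605388800 = 20922789888000 / 16605388800 = 1260.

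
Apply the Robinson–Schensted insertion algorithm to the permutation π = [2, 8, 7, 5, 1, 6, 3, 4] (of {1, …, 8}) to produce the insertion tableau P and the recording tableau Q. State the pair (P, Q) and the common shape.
P = [1, 3, 4] / [2, 5, 6] / [7] / [8];  Q = [1, 2, 6] / [3, 7, 8] / [4] / [5];  common shape = (3, 3, 1, 1)

Row-insert the values π_1, π_2, … into P one at a time, bumping the leftmost entry strictly greater than the inserted value down to the next row. The recording tableau Q records, in position (i, j), the step at which that cell was added to P.
  Insert 2 (step 1): P = [2];  Q = [1]
  Insert 8 (step 2): P = [2, 8];  Q = [1, 2]
  Insert 7 (step 3): P = [2, 7] / [8];  Q = [1, 2] / [3]
  Insert 5 (step 4): P = [2, 5] / [7] / [8];  Q = [1, 2] / [3] / [4]
  Insert 1 (step 5): P = [1, 5] / [2] / [7] / [8];  Q = [1, 2] / [3] / [4] / [5]
  Insert 6 (step 6): P = [1, 5, 6] / [2] / [7] / [8];  Q = [1, 2, 6] / [3] / [4] / [5]
  Insert 3 (step 7): P = [1, 3, 6] / [2, 5] / [7] / [8];  Q = [1, 2, 6] / [3, 7] / [4] / [5]
  Insert 4 (step 8): P = [1, 3, 4] / [2, 5, 6] / [7] / [8];  Q = [1, 2, 6] / [3, 7, 8] / [4] / [5]
Final shape: (3, 3, 1, 1).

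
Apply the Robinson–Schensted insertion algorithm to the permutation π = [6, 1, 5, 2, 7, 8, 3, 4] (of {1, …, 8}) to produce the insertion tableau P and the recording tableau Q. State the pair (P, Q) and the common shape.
P = [1, 2, 3, 4] / [5, 7, 8] / [6];  Q = [1, 3, 5, 6] / [2, 7, 8] / [4];  common shape = (4, 3, 1)

Row-insert the values π_1, π_2, … into P one at a time, bumping the leftmost entry strictly greater than the inserted value down to the next row. The recording tableau Q records, in position (i, j), the step at which that cell was added to P.
  Insert 6 (step 1): P = [6];  Q = [1]
  Insert 1 (step 2): P = [1] / [6];  Q = [1] / [2]
  Insert 5 (step 3): P = [1, 5] / [6];  Q = [1, 3] / [2]
  Insert 2 (step 4): P = [1, 2] / [5] / [6];  Q = [1, 3] / [2] / [4]
  Insert 7 (step 5): P = [1, 2, 7] / [5] / [6];  Q = [1, 3, 5] / [2] / [4]
  Insert 8 (step 6): P = [1, 2, 7, 8] / [5] / [6];  Q = [1, 3, 5, 6] / [2] / [4]
  Insert 3 (step 7): P = [1, 2, 3, 8] / [5, 7] / [6];  Q = [1, 3, 5, 6] / [2, 7] / [4]
  Insert 4 (step 8): P = [1, 2, 3, 4] / [5, 7, 8] / [6];  Q = [1, 3, 5, 6] / [2, 7, 8] / [4]
Final shape: (4, 3, 1).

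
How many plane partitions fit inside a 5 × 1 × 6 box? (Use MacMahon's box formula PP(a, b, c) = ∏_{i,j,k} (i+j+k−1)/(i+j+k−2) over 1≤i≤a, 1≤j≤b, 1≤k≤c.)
PP(5, 1, 6) = 462

Evaluate the triple product over i = 1..5, j = 1..1, k = 1..6. The factors are (2/1) · (3/2) · (4/3) · (5/4) · (6/5) · (7/6) · (3/2) · (4/3) · … (30 factors total). The numerators and denominators telescope so the product is an integer; carrying out the multiplication exactly gives PP(5, 1, 6) = 462.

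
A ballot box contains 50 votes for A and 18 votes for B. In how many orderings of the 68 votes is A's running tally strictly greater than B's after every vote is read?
Strict-lead orderings = 5993535441900864

Total orderings of the 68 votes with 50 for A: C(68, 50) = 12736262814039336. By the Bertrand ballot formula (Cycle Lemma / reflection principle), the number of orderings in which A is strictly ahead of B throughout is (p − q)/(p + q) · C(p + q, p) = (50 − 18)/(50 + 18) · 12736262814039336 = 5993535441900864.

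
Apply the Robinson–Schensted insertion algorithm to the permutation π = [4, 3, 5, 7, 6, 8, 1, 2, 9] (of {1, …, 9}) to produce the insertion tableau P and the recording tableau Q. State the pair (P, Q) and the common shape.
P = [1, 2, 6, 8, 9] / [3, 5] / [4, 7];  Q = [1, 3, 4, 6, 9] / [2, 5] / [7, 8];  common shape = (5, 2, 2)

Row-insert the values π_1, π_2, … into P one at a time, bumping the leftmost entry strictly greater than the inserted value down to the next row. The recording tableau Q records, in position (i, j), the step at which that cell was added to P.
  Insert 4 (step 1): P = [4];  Q = [1]
  Insert 3 (step 2): P = [3] / [4];  Q = [1] / [2]
  Insert 5 (step 3): P = [3, 5] / [4];  Q = [1, 3] / [2]
  Insert 7 (step 4): P = [3, 5, 7] / [4];  Q = [1, 3, 4] / [2]
  Insert 6 (step 5): P = [3, 5, 6] / [4, 7];  Q = [1, 3, 4] / [2, 5]
  Insert 8 (step 6): P = [3, 5, 6, 8] / [4, 7];  Q = [1, 3, 4, 6] / [2, 5]
  Insert 1 (step 7): P = [1, 5, 6, 8] / [3, 7] / [4];  Q = [1, 3, 4, 6] / [2, 5] / [7]
  Insert 2 (step 8): P = [1, 2, 6, 8] / [3, 5] / [4, 7];  Q = [1, 3, 4, 6] / [2, 5] / [7, 8]
  Insert 9 (step 9): P = [1, 2, 6, 8, 9] / [3, 5] / [4, 7];  Q = [1, 3, 4, 6, 9] / [2, 5] / [7, 8]
Final shape: (5, 2, 2).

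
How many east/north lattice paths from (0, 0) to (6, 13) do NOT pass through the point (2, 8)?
Number of paths = 21462

Total paths from (0, 0) to (6, 13): C(19, 6) = 27132. Paths through (2, 8): (paths (0, 0) → (2, 8)) × (paths (2, 8) → (6, 13)) = C(10, 2) · C(9, 4) = 45 · 126 = 5670. Avoidance count = 27132 − 5670 = 21462.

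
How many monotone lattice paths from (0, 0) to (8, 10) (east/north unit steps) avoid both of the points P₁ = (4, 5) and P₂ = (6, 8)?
Number of paths = 17424

Inclusion–exclusion. Total paths: C(18, 8) = 43758. Through P₁: C(9, 4)·C(9, 4) = 15876. Through P₂: C(14, 6)·C(4, 2) = 18018. Since P₁ is strictly southwest of P₂, a monotone path through both must visit P₁ then P₂; paths through both = C(9, 4)·C(5, 2)·C(4, 2) = 7560. Avoid both = 43758 − 15876 − 18018 + 7560 = 17424.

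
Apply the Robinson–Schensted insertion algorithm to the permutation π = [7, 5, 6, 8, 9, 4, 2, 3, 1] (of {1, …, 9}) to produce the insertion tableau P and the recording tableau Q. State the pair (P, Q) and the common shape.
P = [1, 3, 8, 9] / [2, 6] / [4] / [5] / [7];  Q = [1, 3, 4, 5] / [2, 8] / [6] / [7] / [9];  common shape = (4, 2, 1, 1, 1)

Row-insert the values π_1, π_2, … into P one at a time, bumping the leftmost entry strictly greater than the inserted value down to the next row. The recording tableau Q records, in position (i, j), the step at which that cell was added to P.
  Insert 7 (step 1): P = [7];  Q = [1]
  Insert 5 (step 2): P = [5] / [7];  Q = [1] / [2]
  Insert 6 (step 3): P = [5, 6] / [7];  Q = [1, 3] / [2]
  Insert 8 (step 4): P = [5, 6, 8] / [7];  Q = [1, 3, 4] / [2]
  Insert 9 (step 5): P = [5, 6, 8, 9] / [7];  Q = [1, 3, 4, 5] / [2]
  Insert 4 (step 6): P = [4, 6, 8, 9] / [5] / [7];  Q = [1, 3, 4, 5] / [2] / [6]
  Insert 2 (step 7): P = [2, 6, 8, 9] / [4] / [5] / [7];  Q = [1, 3, 4, 5] / [2] / [6] / [7]
  Insert 3 (step 8): P = [2, 3, 8, 9] / [4, 6] / [5] / [7];  Q = [1, 3, 4, 5] / [2, 8] / [6] / [7]
  Insert 1 (step 9): P = [1, 3, 8, 9] / [2, 6] / [4] / [5] / [7];  Q = [1, 3, 4, 5] / [2, 8] / [6] / [7] / [9]
Final shape: (4, 2, 1, 1, 1).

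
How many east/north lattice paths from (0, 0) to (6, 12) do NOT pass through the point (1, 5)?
Number of paths = 13812

Total paths from (0, 0) to (6, 12): C(18, 6) = 18564. Paths through (1, 5): (paths (0, 0) → (1, 5)) × (paths (1, 5) → (6, 12)) = C(6, 1) · C(12, 5) = 6 · 792 = 4752. Avoidance count = 18564 − 4752 = 13812.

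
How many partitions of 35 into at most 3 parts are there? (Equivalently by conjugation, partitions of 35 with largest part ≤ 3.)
p(35, parts ≤ 3) = 120

Use the recurrence p(n, m) = p(n, m−1) + p(n−m, m): either the largest part is < m (count p(n, m−1)) or the largest part is exactly m (remove one copy of m, count p(n−m, m)). With p(0, ·) = 1 this gives p(35, parts ≤ 3) = 120. (By conjugating Young diagrams, this also counts partitions of 35 into at most 3 parts.)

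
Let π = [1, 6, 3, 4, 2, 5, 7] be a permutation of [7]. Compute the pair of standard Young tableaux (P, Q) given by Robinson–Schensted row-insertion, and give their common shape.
P = [1, 2, 4, 5, 7] / [3] / [6];  Q = [1, 2, 4, 6, 7] / [3] / [5];  common shape = (5, 1, 1)

Row-insert the values π_1, π_2, … into P one at a time, bumping the leftmost entry strictly greater than the inserted value down to the next row. The recording tableau Q records, in position (i, j), the step at which that cell was added to P.
  Insert 1 (step 1): P = [1];  Q = [1]
  Insert 6 (step 2): P = [1, 6];  Q = [1, 2]
  Insert 3 (step 3): P = [1, 3] / [6];  Q = [1, 2] / [3]
  Insert 4 (step 4): P = [1, 3, 4] / [6];  Q = [1, 2, 4] / [3]
  Insert 2 (step 5): P = [1, 2, 4] / [3] / [6];  Q = [1, 2, 4] / [3] / [5]
  Insert 5 (step 6): P = [1, 2, 4, 5] / [3] / [6];  Q = [1, 2, 4, 6] / [3] / [5]
  Insert 7 (step 7): P = [1, 2, 4, 5, 7] / [3] / [6];  Q = [1, 2, 4, 6, 7] / [3] / [5]
Final shape: (5, 1, 1).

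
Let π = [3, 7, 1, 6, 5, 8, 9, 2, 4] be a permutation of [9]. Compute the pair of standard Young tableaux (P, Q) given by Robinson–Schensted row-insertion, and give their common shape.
P = [1, 2, 4, 9] / [3, 5, 8] / [6] / [7];  Q = [1, 2, 6, 7] / [3, 4, 9] / [5] / [8];  common shape = (4, 3, 1, 1)

Row-insert the values π_1, π_2, … into P one at a time, bumping the leftmost entry strictly greater than the inserted value down to the next row. The recording tableau Q records, in position (i, j), the step at which that cell was added to P.
  Insert 3 (step 1): P = [3];  Q = [1]
  Insert 7 (step 2): P = [3, 7];  Q = [1, 2]
  Insert 1 (step 3): P = [1, 7] / [3];  Q = [1, 2] / [3]
  Insert 6 (step 4): P = [1, 6] / [3, 7];  Q = [1, 2] / [3, 4]
  Insert 5 (step 5): P = [1, 5] / [3, 6] / [7];  Q = [1, 2] / [3, 4] / [5]
  Insert 8 (step 6): P = [1, 5, 8] / [3, 6] / [7];  Q = [1, 2, 6] / [3, 4] / [5]
  Insert 9 (step 7): P = [1, 5, 8, 9] / [3, 6] / [7];  Q = [1, 2, 6, 7] / [3, 4] / [5]
  Insert 2 (step 8): P = [1, 2, 8, 9] / [3, 5] / [6] / [7];  Q = [1, 2, 6, 7] / [3, 4] / [5] / [8]
  Insert 4 (step 9): P = [1, 2, 4, 9] / [3, 5, 8] / [6] / [7];  Q = [1, 2, 6, 7] / [3, 4, 9] / [5] / [8]
Final shape: (4, 3, 1, 1).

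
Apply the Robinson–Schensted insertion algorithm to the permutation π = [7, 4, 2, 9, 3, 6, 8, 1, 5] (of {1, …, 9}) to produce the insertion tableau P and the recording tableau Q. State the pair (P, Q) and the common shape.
P = [1, 3, 5, 8] / [2, 6] / [4, 9] / [7];  Q = [1, 4, 6, 7] / [2, 5] / [3, 9] / [8];  common shape = (4, 2, 2, 1)

Row-insert the values π_1, π_2, … into P one at a time, bumping the leftmost entry strictly greater than the inserted value down to the next row. The recording tableau Q records, in position (i, j), the step at which that cell was added to P.
  Insert 7 (step 1): P = [7];  Q = [1]
  Insert 4 (step 2): P = [4] / [7];  Q = [1] / [2]
  Insert 2 (step 3): P = [2] / [4] / [7];  Q = [1] / [2] / [3]
  Insert 9 (step 4): P = [2, 9] / [4] / [7];  Q = [1, 4] / [2] / [3]
  Insert 3 (step 5): P = [2, 3] / [4, 9] / [7];  Q = [1, 4] / [2, 5] / [3]
  Insert 6 (step 6): P = [2, 3, 6] / [4, 9] / [7];  Q = [1, 4, 6] / [2, 5] / [3]
  Insert 8 (step 7): P = [2, 3, 6, 8] / [4, 9] / [7];  Q = [1, 4, 6, 7] / [2, 5] / [3]
  Insert 1 (step 8): P = [1, 3, 6, 8] / [2, 9] / [4] / [7];  Q = [1, 4, 6, 7] / [2, 5] / [3] / [8]
  Insert 5 (step 9): P = [1, 3, 5, 8] / [2, 6] / [4, 9] / [7];  Q = [1, 4, 6, 7] / [2, 5] / [3, 9] / [8]
Final shape: (4, 2, 2, 1).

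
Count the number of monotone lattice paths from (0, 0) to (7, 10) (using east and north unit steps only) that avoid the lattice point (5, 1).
Number of paths = 19118

Total paths from (0, 0) to (7, 10): C(17, 7) = 19448. Paths through (5, 1): (paths (0, 0) → (5, 1)) × (paths (5, 1) → (7, 10)) = C(6, 5) · C(11, 2) = 6 · 55 = 330. Avoidance count = 19448 − 330 = 19118.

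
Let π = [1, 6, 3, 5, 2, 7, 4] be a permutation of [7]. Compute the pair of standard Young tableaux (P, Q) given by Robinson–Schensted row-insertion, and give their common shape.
P = [1, 2, 4, 7] / [3, 5] / [6];  Q = [1, 2, 4, 6] / [3, 7] / [5];  common shape = (4, 2, 1)

Row-insert the values π_1, π_2, … into P one at a time, bumping the leftmost entry strictly greater than the inserted value down to the next row. The recording tableau Q records, in position (i, j), the step at which that cell was added to P.
  Insert 1 (step 1): P = [1];  Q = [1]
  Insert 6 (step 2): P = [1, 6];  Q = [1, 2]
  Insert 3 (step 3): P = [1, 3] / [6];  Q = [1, 2] / [3]
  Insert 5 (step 4): P = [1, 3, 5] / [6];  Q = [1, 2, 4] / [3]
  Insert 2 (step 5): P = [1, 2, 5] / [3] / [6];  Q = [1, 2, 4] / [3] / [5]
  Insert 7 (step 6): P = [1, 2, 5, 7] / [3] / [6];  Q = [1, 2, 4, 6] / [3] / [5]
  Insert 4 (step 7): P = [1, 2, 4, 7] / [3, 5] / [6];  Q = [1, 2, 4, 6] / [3, 7] / [5]
Final shape: (4, 2, 1).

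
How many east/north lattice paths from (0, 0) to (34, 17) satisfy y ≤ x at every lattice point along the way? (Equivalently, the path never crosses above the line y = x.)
Number of paths = 7596549816030

By the reflection principle (André's argument), the number of monotone paths to (34, 17) with n ≤ m that never go above y = x is C(51, 34) − C(51, 35) = 14771069086725 − 7174519270695 = 7596549816030.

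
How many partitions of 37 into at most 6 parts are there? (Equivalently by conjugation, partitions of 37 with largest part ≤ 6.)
p(37, parts ≤ 6) = 2702

Use the recurrence p(n, m) = p(n, m−1) + p(n−m, m): either the largest part is < m (count p(n, m−1)) or the largest part is exactly m (remove one copy of m, count p(n−m, m)). With p(0, ·) = 1 this gives p(37, parts ≤ 6) = 2702. (By conjugating Young diagrams, this also counts partitions of 37 into at most 6 parts.)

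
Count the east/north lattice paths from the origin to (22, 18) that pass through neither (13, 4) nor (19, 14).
Number of paths = 83444094000

Inclusion–exclusion. Total paths: C(40, 22) = 113380261800. Through P₁: C(17, 13)·C(23, 9) = 1944912200. Through P₂: C(33, 19)·C(7, 3) = 28658322000. Since P₁ is strictly southwest of P₂, a monotone path through both must visit P₁ then P₂; paths through both = C(17, 13)·C(16, 6)·C(7, 3) = 667066400. Avoid both = 113380261800 − 1944912200 − 28658322000 + 667066400 = 83444094000.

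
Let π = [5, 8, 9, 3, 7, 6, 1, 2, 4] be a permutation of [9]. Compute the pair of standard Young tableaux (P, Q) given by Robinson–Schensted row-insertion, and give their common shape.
P = [1, 2, 4] / [3, 6, 9] / [5, 7] / [8];  Q = [1, 2, 3] / [4, 5, 9] / [6, 8] / [7];  common shape = (3, 3, 2, 1)

Row-insert the values π_1, π_2, … into P one at a time, bumping the leftmost entry strictly greater than the inserted value down to the next row. The recording tableau Q records, in position (i, j), the step at which that cell was added to P.
  Insert 5 (step 1): P = [5];  Q = [1]
  Insert 8 (step 2): P = [5, 8];  Q = [1, 2]
  Insert 9 (step 3): P = [5, 8, 9];  Q = [1, 2, 3]
  Insert 3 (step 4): P = [3, 8, 9] / [5];  Q = [1, 2, 3] / [4]
  Insert 7 (step 5): P = [3, 7, 9] / [5, 8];  Q = [1, 2, 3] / [4, 5]
  Insert 6 (step 6): P = [3, 6, 9] / [5, 7] / [8];  Q = [1, 2, 3] / [4, 5] / [6]
  Insert 1 (step 7): P = [1, 6, 9] / [3, 7] / [5] / [8];  Q = [1, 2, 3] / [4, 5] / [6] / [7]
  Insert 2 (step 8): P = [1, 2, 9] / [3, 6] / [5, 7] / [8];  Q = [1, 2, 3] / [4, 5] / [6, 8] / [7]
  Insert 4 (step 9): P = [1, 2, 4] / [3, 6, 9] / [5, 7] / [8];  Q = [1, 2, 3] / [4, 5, 9] / [6, 8] / [7]
Final shape: (3, 3, 2, 1).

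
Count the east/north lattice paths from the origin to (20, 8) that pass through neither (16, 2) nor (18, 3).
Number of paths = 3057684

Inclusion–exclusion. Total paths: C(28, 20) = 3108105. Through P₁: C(18, 16)·C(10, 4) = 32130. Through P₂: C(21, 18)·C(7, 2) = 27930. Since P₁ is strictly southwest of P₂, a monotone path through both must visit P₁ then P₂; paths through both = C(18, 16)·C(3, 2)·C(7, 2) = 9639. Avoid both = 3108105 − 32130 − 27930 + 9639 = 3057684.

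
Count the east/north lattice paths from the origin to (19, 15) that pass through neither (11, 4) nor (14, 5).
Number of paths = 1734275586

Inclusion–exclusion. Total paths: C(34, 19) = 1855967520. Through P₁: C(15, 11)·C(19, 8) = 103169430. Through P₂: C(19, 14)·C(15, 5) = 34918884. Since P₁ is strictly southwest of P₂, a monotone path through both must visit P₁ then P₂; paths through both = C(15, 11)·C(4, 3)·C(15, 5) = 16396380. Avoid both = 1855967520 − 103169430 − 34918884 + 16396380 = 1734275586.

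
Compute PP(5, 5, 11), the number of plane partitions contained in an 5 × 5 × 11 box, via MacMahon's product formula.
PP(5, 5, 11) = 46960429261824

Evaluate the triple product over i = 1..5, j = 1..5, k = 1..11. The factors are (2/1) · (3/2) · (4/3) · (5/4) · (6/5) · (7/6) · (8/7) · (9/8) · … (275 factors total). The numerators and denominators telescope so the product is an integer; carrying out the multiplication exactly gives PP(5, 5, 11) = 46960429261824.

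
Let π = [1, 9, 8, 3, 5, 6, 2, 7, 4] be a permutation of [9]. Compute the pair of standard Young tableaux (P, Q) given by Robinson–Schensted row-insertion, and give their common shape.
P = [1, 2, 4, 6, 7] / [3, 5] / [8] / [9];  Q = [1, 2, 5, 6, 8] / [3, 9] / [4] / [7];  common shape = (5, 2, 1, 1)

Row-insert the values π_1, π_2, … into P one at a time, bumping the leftmost entry strictly greater than the inserted value down to the next row. The recording tableau Q records, in position (i, j), the step at which that cell was added to P.
  Insert 1 (step 1): P = [1];  Q = [1]
  Insert 9 (step 2): P = [1, 9];  Q = [1, 2]
  Insert 8 (step 3): P = [1, 8] / [9];  Q = [1, 2] / [3]
  Insert 3 (step 4): P = [1, 3] / [8] / [9];  Q = [1, 2] / [3] / [4]
  Insert 5 (step 5): P = [1, 3, 5] / [8] / [9];  Q = [1, 2, 5] / [3] / [4]
  Insert 6 (step 6): P = [1, 3, 5, 6] / [8] / [9];  Q = [1, 2, 5, 6] / [3] / [4]
  Insert 2 (step 7): P = [1, 2, 5, 6] / [3] / [8] / [9];  Q = [1, 2, 5, 6] / [3] / [4] / [7]
  Insert 7 (step 8): P = [1, 2, 5, 6, 7] / [3] / [8] / [9];  Q = [1, 2, 5, 6, 8] / [3] / [4] / [7]
  Insert 4 (step 9): P = [1, 2, 4, 6, 7] / [3, 5] / [8] / [9];  Q = [1, 2, 5, 6, 8] / [3, 9] / [4] / [7]
Final shape: (5, 2, 1, 1).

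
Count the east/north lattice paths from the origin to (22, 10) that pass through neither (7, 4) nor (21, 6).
Number of paths = 45323070

Inclusion–exclusion. Total paths: C(32, 22) = 64512240. Through P₁: C(11, 7)·C(21, 15) = 17907120. Through P₂: C(27, 21)·C(5, 1) = 1480050. Since P₁ is strictly southwest of P₂, a monotone path through both must visit P₁ then P₂; paths through both = C(11, 7)·C(16, 14)·C(5, 1) = 198000. Avoid both = 64512240 − 17907120 − 1480050 + 198000 = 45323070.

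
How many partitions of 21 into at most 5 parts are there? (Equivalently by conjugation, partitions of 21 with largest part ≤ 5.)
p(21, parts ≤ 5) = 221

Use the recurrence p(n, m) = p(n, m−1) + p(n−m, m): either the largest part is < m (count p(n, m−1)) or the largest part is exactly m (remove one copy of m, count p(n−m, m)). With p(0, ·) = 1 this gives p(21, parts ≤ 5) = 221. (By conjugating Young diagrams, this also counts partitions of 21 into at most 5 parts.)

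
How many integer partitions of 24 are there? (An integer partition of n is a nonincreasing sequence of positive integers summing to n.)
p(24) = 1575

Compute p(n) via the recurrence p(n, m) = p(n, m−1) + p(n−m, m), where p(n, m) counts partitions of n with all parts ≤ m and p(n) = p(n, n). The base cases are p(0, m) = 1 and p(n, 0) = 0 for n > 0. Filling the table yields p(24) = 1575. (Euler's pentagonal recurrence is an alternative.)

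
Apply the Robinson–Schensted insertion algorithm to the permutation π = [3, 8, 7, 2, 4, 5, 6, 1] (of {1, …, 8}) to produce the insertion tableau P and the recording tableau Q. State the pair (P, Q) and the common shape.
P = [1, 4, 5, 6] / [2, 7] / [3] / [8];  Q = [1, 2, 6, 7] / [3, 5] / [4] / [8];  common shape = (4, 2, 1, 1)

Row-insert the values π_1, π_2, … into P one at a time, bumping the leftmost entry strictly greater than the inserted value down to the next row. The recording tableau Q records, in position (i, j), the step at which that cell was added to P.
  Insert 3 (step 1): P = [3];  Q = [1]
  Insert 8 (step 2): P = [3, 8];  Q = [1, 2]
  Insert 7 (step 3): P = [3, 7] / [8];  Q = [1, 2] / [3]
  Insert 2 (step 4): P = [2, 7] / [3] / [8];  Q = [1, 2] / [3] / [4]
  Insert 4 (step 5): P = [2, 4] / [3, 7] / [8];  Q = [1, 2] / [3, 5] / [4]
  Insert 5 (step 6): P = [2, 4, 5] / [3, 7] / [8];  Q = [1, 2, 6] / [3, 5] / [4]
  Insert 6 (step 7): P = [2, 4, 5, 6] / [3, 7] / [8];  Q = [1, 2, 6, 7] / [3, 5] / [4]
  Insert 1 (step 8): P = [1, 4, 5, 6] / [2, 7] / [3] / [8];  Q = [1, 2, 6, 7] / [3, 5] / [4] / [8]
Final shape: (4, 2, 1, 1).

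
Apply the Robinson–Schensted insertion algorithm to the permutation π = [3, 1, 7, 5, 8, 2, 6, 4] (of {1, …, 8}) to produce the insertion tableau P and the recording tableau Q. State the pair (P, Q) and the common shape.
P = [1, 2, 4] / [3, 5, 6] / [7, 8];  Q = [1, 3, 5] / [2, 4, 7] / [6, 8];  common shape = (3, 3, 2)

Row-insert the values π_1, π_2, … into P one at a time, bumping the leftmost entry strictly greater than the inserted value down to the next row. The recording tableau Q records, in position (i, j), the step at which that cell was added to P.
  Insert 3 (step 1): P = [3];  Q = [1]
  Insert 1 (step 2): P = [1] / [3];  Q = [1] / [2]
  Insert 7 (step 3): P = [1, 7] / [3];  Q = [1, 3] / [2]
  Insert 5 (step 4): P = [1, 5] / [3, 7];  Q = [1, 3] / [2, 4]
  Insert 8 (step 5): P = [1, 5, 8] / [3, 7];  Q = [1, 3, 5] / [2, 4]
  Insert 2 (step 6): P = [1, 2, 8] / [3, 5] / [7];  Q = [1, 3, 5] / [2, 4] / [6]
  Insert 6 (step 7): P = [1, 2, 6] / [3, 5, 8] / [7];  Q = [1, 3, 5] / [2, 4, 7] / [6]
  Insert 4 (step 8): P = [1, 2, 4] / [3, 5, 6] / [7, 8];  Q = [1, 3, 5] / [2, 4, 7] / [6, 8]
Final shape: (3, 3, 2).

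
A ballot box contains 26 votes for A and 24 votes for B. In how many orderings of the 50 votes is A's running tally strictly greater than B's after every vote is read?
Strict-lead orderings = 4861946401452

Total orderings of the 50 votes with 26 for A: C(50, 26) = 121548660036300. By the Bertrand ballot formula (Cycle Lemma / reflection principle), the number of orderings in which A is strictly ahead of B throughout is (p − q)/(p + q) · C(p + q, p) = (26 − 24)/(26 + 24) · 121548660036300 = 4861946401452.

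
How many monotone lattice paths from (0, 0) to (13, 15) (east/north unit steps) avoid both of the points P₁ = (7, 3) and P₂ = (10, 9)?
Number of paths = 28301448

Inclusion–exclusion. Total paths: C(28, 13) = 37442160. Through P₁: C(10, 7)·C(18, 6) = 2227680. Through P₂: C(19, 10)·C(9, 3) = 7759752. Since P₁ is strictly southwest of P₂, a monotone path through both must visit P₁ then P₂; paths through both = C(10, 7)·C(9, 3)·C(9, 3) = 846720. Avoid both = 37442160 − 2227680 − 7759752 + 846720 = 28301448.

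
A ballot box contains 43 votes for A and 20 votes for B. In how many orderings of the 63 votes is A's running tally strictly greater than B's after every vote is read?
Strict-lead orderings = 4924395459336045

Total orderings of the 63 votes with 43 for A: C(63, 43) = 13488561475572645. By the Bertrand ballot formula (Cycle Lemma / reflection principle), the number of orderings in which A is strictly ahead of B throughout is (p − q)/(p + q) · C(p + q, p) = (43 − 20)/(43 + 20) · 13488561475572645 = 4924395459336045.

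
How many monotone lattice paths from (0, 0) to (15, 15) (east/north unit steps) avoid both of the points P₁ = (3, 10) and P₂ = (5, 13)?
Number of paths = 152971024

Inclusion–exclusion. Total paths: C(30, 15) = 155117520. Through P₁: C(13, 3)·C(17, 12) = 1769768. Through P₂: C(18, 5)·C(12, 10) = 565488. Since P₁ is strictly southwest of P₂, a monotone path through both must visit P₁ then P₂; paths through both = C(13, 3)·C(5, 2)·C(12, 10) = 188760. Avoid both = 155117520 − 1769768 − 565488 + 188760 = 152971024.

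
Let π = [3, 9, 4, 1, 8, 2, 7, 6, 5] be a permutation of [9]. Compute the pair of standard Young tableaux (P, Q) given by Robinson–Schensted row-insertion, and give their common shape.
P = [1, 2, 5] / [3, 4, 6] / [7] / [8] / [9];  Q = [1, 2, 5] / [3, 6, 7] / [4] / [8] / [9];  common shape = (3, 3, 1, 1, 1)

Row-insert the values π_1, π_2, … into P one at a time, bumping the leftmost entry strictly greater than the inserted value down to the next row. The recording tableau Q records, in position (i, j), the step at which that cell was added to P.
  Insert 3 (step 1): P = [3];  Q = [1]
  Insert 9 (step 2): P = [3, 9];  Q = [1, 2]
  Insert 4 (step 3): P = [3, 4] / [9];  Q = [1, 2] / [3]
  Insert 1 (step 4): P = [1, 4] / [3] / [9];  Q = [1, 2] / [3] / [4]
  Insert 8 (step 5): P = [1, 4, 8] / [3] / [9];  Q = [1, 2, 5] / [3] / [4]
  Insert 2 (step 6): P = [1, 2, 8] / [3, 4] / [9];  Q = [1, 2, 5] / [3, 6] / [4]
  Insert 7 (step 7): P = [1, 2, 7] / [3, 4, 8] / [9];  Q = [1, 2, 5] / [3, 6, 7] / [4]
  Insert 6 (step 8): P = [1, 2, 6] / [3, 4, 7] / [8] / [9];  Q = [1, 2, 5] / [3, 6, 7] / [4] / [8]
  Insert 5 (step 9): P = [1, 2, 5] / [3, 4, 6] / [7] / [8] / [9];  Q = [1, 2, 5] / [3, 6, 7] / [4] / [8] / [9]
Final shape: (3, 3, 1, 1, 1).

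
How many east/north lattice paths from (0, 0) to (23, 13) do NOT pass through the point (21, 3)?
Number of paths = 2310656016

Total paths from (0, 0) to (23, 13): C(36, 23) = 2310789600. Paths through (21, 3): (paths (0, 0) → (21, 3)) × (paths (21, 3) → (23, 13)) = C(24, 21) · C(12, 2) = 2024 · 66 = 133584. Avoidance count = 2310789600 − 133584 = 2310656016.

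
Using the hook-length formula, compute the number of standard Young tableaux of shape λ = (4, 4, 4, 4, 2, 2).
# SYT of shape (4, 4, 4, 4, 2, 2) = 13856700

Hook-length formula: f^λ = n! / Π hook(c), product over all cells c of the Young diagram. For λ = (4, 4, 4, 4, 2, 2), n = 20 boxes. Hook lengths by row (left-to-right, top-to-bottom): [9, 8, 5, 4]; [8, 7, 4, 3]; [7, 6, 3, 2]; [6, 5, 2, 1]; [3, 2]; [2, 1]. Product of hooks = 175575859200. So f^λ = 20! / 175575859200 = 2432902008176640000 / 175575859200 = 13856700.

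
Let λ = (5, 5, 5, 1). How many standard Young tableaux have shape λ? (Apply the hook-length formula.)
# SYT of shape (5, 5, 5, 1) = 60060

Hook-length formula: f^λ = n! / Π hook(c), product over all cells c of the Young diagram. For λ = (5, 5, 5, 1), n = 16 boxes. Hook lengths by row (left-to-right, top-to-bottom): [8, 6, 5, 4, 3]; [7, 5, 4, 3, 2]; [6, 4, 3, 2, 1]; [1]. Product of hooks = 348364800. So f^λ = 16! / 348364800 = 20922789888000 / 348364800 = 60060.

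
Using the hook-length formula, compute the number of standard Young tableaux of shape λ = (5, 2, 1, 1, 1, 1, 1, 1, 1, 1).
# SYT of shape (5, 2, 1, 1, 1, 1, 1, 1, 1, 1) = 7722

Hook-length formula: f^λ = n! / Π hook(c), product over all cells c of the Young diagram. For λ = (5, 2, 1, 1, 1, 1, 1, 1, 1, 1), n = 15 boxes. Hook lengths by row (left-to-right, top-to-bottom): [14, 5, 3, 2, 1]; [10, 1]; [8]; [7]; [6]; [5]; [4]; [3]; [2]; [1]. Product of hooks = 169344000. So f^λ = 15! / 169344000 = 1307674368000 / 169344000 = 7722.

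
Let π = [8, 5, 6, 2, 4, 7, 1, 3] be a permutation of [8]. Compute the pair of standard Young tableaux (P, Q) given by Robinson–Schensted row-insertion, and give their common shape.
P = [1, 3, 7] / [2, 4] / [5, 6] / [8];  Q = [1, 3, 6] / [2, 5] / [4, 8] / [7];  common shape = (3, 2, 2, 1)

Row-insert the values π_1, π_2, … into P one at a time, bumping the leftmost entry strictly greater than the inserted value down to the next row. The recording tableau Q records, in position (i, j), the step at which that cell was added to P.
  Insert 8 (step 1): P = [8];  Q = [1]
  Insert 5 (step 2): P = [5] / [8];  Q = [1] / [2]
  Insert 6 (step 3): P = [5, 6] / [8];  Q = [1, 3] / [2]
  Insert 2 (step 4): P = [2, 6] / [5] / [8];  Q = [1, 3] / [2] / [4]
  Insert 4 (step 5): P = [2, 4] / [5, 6] / [8];  Q = [1, 3] / [2, 5] / [4]
  Insert 7 (step 6): P = [2, 4, 7] / [5, 6] / [8];  Q = [1, 3, 6] / [2, 5] / [4]
  Insert 1 (step 7): P = [1, 4, 7] / [2, 6] / [5] / [8];  Q = [1, 3, 6] / [2, 5] / [4] / [7]
  Insert 3 (step 8): P = [1, 3, 7] / [2, 4] / [5, 6] / [8];  Q = [1, 3, 6] / [2, 5] / [4, 8] / [7]
Final shape: (3, 2, 2, 1).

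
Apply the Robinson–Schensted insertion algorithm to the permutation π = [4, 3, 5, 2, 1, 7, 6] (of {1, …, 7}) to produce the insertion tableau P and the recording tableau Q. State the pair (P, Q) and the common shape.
P = [1, 5, 6] / [2, 7] / [3] / [4];  Q = [1, 3, 6] / [2, 7] / [4] / [5];  common shape = (3, 2, 1, 1)

Row-insert the values π_1, π_2, … into P one at a time, bumping the leftmost entry strictly greater than the inserted value down to the next row. The recording tableau Q records, in position (i, j), the step at which that cell was added to P.
  Insert 4 (step 1): P = [4];  Q = [1]
  Insert 3 (step 2): P = [3] / [4];  Q = [1] / [2]
  Insert 5 (step 3): P = [3, 5] / [4];  Q = [1, 3] / [2]
  Insert 2 (step 4): P = [2, 5] / [3] / [4];  Q = [1, 3] / [2] / [4]
  Insert 1 (step 5): P = [1, 5] / [2] / [3] / [4];  Q = [1, 3] / [2] / [4] / [5]
  Insert 7 (step 6): P = [1, 5, 7] / [2] / [3] / [4];  Q = [1, 3, 6] / [2] / [4] / [5]
  Insert 6 (step 7): P = [1, 5, 6] / [2, 7] / [3] / [4];  Q = [1, 3, 6] / [2, 7] / [4] / [5]
Final shape: (3, 2, 1, 1).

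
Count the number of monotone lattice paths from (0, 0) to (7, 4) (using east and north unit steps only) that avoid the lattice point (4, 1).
Number of paths = 230

Total paths from (0, 0) to (7, 4): C(11, 7) = 330. Paths through (4, 1): (paths (0, 0) → (4, 1)) × (paths (4, 1) → (7, 4)) = C(5, 4) · C(6, 3) = 5 · 20 = 100. Avoidance count = 330 − 100 = 230.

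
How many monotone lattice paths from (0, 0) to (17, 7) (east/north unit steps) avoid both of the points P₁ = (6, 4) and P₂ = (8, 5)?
Number of paths = 233529

Inclusion–exclusion. Total paths: C(24, 17) = 346104. Through P₁: C(10, 6)·C(14, 11) = 76440. Through P₂: C(13, 8)·C(11, 9) = 70785. Since P₁ is strictly southwest of P₂, a monotone path through both must visit P₁ then P₂; paths through both = C(10, 6)·C(3, 2)·C(11, 9) = 34650. Avoid both = 346104 − 76440 − 70785 + 34650 = 233529.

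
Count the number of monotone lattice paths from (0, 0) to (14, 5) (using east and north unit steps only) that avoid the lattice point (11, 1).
Number of paths = 11208

Total paths from (0, 0) to (14, 5): C(19, 14) = 11628. Paths through (11, 1): (paths (0, 0) → (11, 1)) × (paths (11, 1) → (14, 5)) = C(12, 11) · C(7, 3) = 12 · 35 = 420. Avoidance count = 11628 − 420 = 11208.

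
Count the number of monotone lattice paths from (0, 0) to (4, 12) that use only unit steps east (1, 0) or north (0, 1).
Number of paths = 1820

A monotone lattice path from (0, 0) to (4, 12) consists of 4 east steps and 12 north steps in some order, so it is determined by which 4 of the 16 steps are east. The count is C(16, 4) = 1820.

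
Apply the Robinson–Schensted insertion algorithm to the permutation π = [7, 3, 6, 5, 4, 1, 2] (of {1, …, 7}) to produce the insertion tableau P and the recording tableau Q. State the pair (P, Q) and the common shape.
P = [1, 2] / [3, 4] / [5] / [6] / [7];  Q = [1, 3] / [2, 7] / [4] / [5] / [6];  common shape = (2, 2, 1, 1, 1)

Row-insert the values π_1, π_2, … into P one at a time, bumping the leftmost entry strictly greater than the inserted value down to the next row. The recording tableau Q records, in position (i, j), the step at which that cell was added to P.
  Insert 7 (step 1): P = [7];  Q = [1]
  Insert 3 (step 2): P = [3] / [7];  Q = [1] / [2]
  Insert 6 (step 3): P = [3, 6] / [7];  Q = [1, 3] / [2]
  Insert 5 (step 4): P = [3, 5] / [6] / [7];  Q = [1, 3] / [2] / [4]
  Insert 4 (step 5): P = [3, 4] / [5] / [6] / [7];  Q = [1, 3] / [2] / [4] / [5]
  Insert 1 (step 6): P = [1, 4] / [3] / [5] / [6] / [7];  Q = [1, 3] / [2] / [4] / [5] / [6]
  Insert 2 (step 7): P = [1, 2] / [3, 4] / [5] / [6] / [7];  Q = [1, 3] / [2, 7] / [4] / [5] / [6]
Final shape: (2, 2, 1, 1, 1).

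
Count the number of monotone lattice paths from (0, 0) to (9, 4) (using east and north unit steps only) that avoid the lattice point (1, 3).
Number of paths = 679

Total paths from (0, 0) to (9, 4): C(13, 9) = 715. Paths through (1, 3): (paths (0, 0) → (1, 3)) × (paths (1, 3) → (9, 4)) = C(4, 1) · C(9, 8) = 4 · 9 = 36. Avoidance count = 715 − 36 = 679.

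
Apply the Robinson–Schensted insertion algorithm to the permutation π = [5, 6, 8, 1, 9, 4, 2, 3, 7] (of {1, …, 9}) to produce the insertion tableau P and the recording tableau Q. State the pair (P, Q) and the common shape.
P = [1, 2, 3, 7] / [4, 6, 8, 9] / [5];  Q = [1, 2, 3, 5] / [4, 6, 8, 9] / [7];  common shape = (4, 4, 1)

Row-insert the values π_1, π_2, … into P one at a time, bumping the leftmost entry strictly greater than the inserted value down to the next row. The recording tableau Q records, in position (i, j), the step at which that cell was added to P.
  Insert 5 (step 1): P = [5];  Q = [1]
  Insert 6 (step 2): P = [5, 6];  Q = [1, 2]
  Insert 8 (step 3): P = [5, 6, 8];  Q = [1, 2, 3]
  Insert 1 (step 4): P = [1, 6, 8] / [5];  Q = [1, 2, 3] / [4]
  Insert 9 (step 5): P = [1, 6, 8, 9] / [5];  Q = [1, 2, 3, 5] / [4]
  Insert 4 (step 6): P = [1, 4, 8, 9] / [5, 6];  Q = [1, 2, 3, 5] / [4, 6]
  Insert 2 (step 7): P = [1, 2, 8, 9] / [4, 6] / [5];  Q = [1, 2, 3, 5] / [4, 6] / [7]
  Insert 3 (step 8): P = [1, 2, 3, 9] / [4, 6, 8] / [5];  Q = [1, 2, 3, 5] / [4, 6, 8] / [7]
  Insert 7 (step 9): P = [1, 2, 3, 7] / [4, 6, 8, 9] / [5];  Q = [1, 2, 3, 5] / [4, 6, 8, 9] / [7]
Final shape: (4, 4, 1).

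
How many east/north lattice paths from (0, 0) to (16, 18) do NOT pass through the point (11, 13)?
Number of paths = 1574933142

Total paths from (0, 0) to (16, 18): C(34, 16) = 2203961430. Paths through (11, 13): (paths (0, 0) → (11, 13)) × (paths (11, 13) → (16, 18)) = C(24, 11) · C(10, 5) = 2496144 · 252 = 629028288. Avoidance count = 2203961430 − 629028288 = 1574933142.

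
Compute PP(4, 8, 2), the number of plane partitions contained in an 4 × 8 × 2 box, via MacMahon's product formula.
PP(4, 8, 2) = 70785

Evaluate the triple product over i = 1..4, j = 1..8, k = 1..2. The factors are (2/1) · (3/2) · (3/2) · (4/3) · (4/3) · (5/4) · (5/4) · (6/5) · … (64 factors total). The numerators and denominators telescope so the product is an integer; carrying out the multiplication exactly gives PP(4, 8, 2) = 70785.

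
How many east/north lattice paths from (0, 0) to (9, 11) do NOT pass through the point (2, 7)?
Number of paths = 156080

Total paths from (0, 0) to (9, 11): C(20, 9) = 167960. Paths through (2, 7): (paths (0, 0) → (2, 7)) × (paths (2, 7) → (9, 11)) = C(9, 2) · C(11, 7) = 36 · 330 = 11880. Avoidance count = 167960 − 11880 = 156080.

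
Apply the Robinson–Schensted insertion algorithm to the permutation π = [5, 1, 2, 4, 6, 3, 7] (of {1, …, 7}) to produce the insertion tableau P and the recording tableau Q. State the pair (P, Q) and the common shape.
P = [1, 2, 3, 6, 7] / [4] / [5];  Q = [1, 3, 4, 5, 7] / [2] / [6];  common shape = (5, 1, 1)

Row-insert the values π_1, π_2, … into P one at a time, bumping the leftmost entry strictly greater than the inserted value down to the next row. The recording tableau Q records, in position (i, j), the step at which that cell was added to P.
  Insert 5 (step 1): P = [5];  Q = [1]
  Insert 1 (step 2): P = [1] / [5];  Q = [1] / [2]
  Insert 2 (step 3): P = [1, 2] / [5];  Q = [1, 3] / [2]
  Insert 4 (step 4): P = [1, 2, 4] / [5];  Q = [1, 3, 4] / [2]
  Insert 6 (step 5): P = [1, 2, 4, 6] / [5];  Q = [1, 3, 4, 5] / [2]
  Insert 3 (step 6): P = [1, 2, 3, 6] / [4] / [5];  Q = [1, 3, 4, 5] / [2] / [6]
  Insert 7 (step 7): P = [1, 2, 3, 6, 7] / [4] / [5];  Q = [1, 3, 4, 5, 7] / [2] / [6]
Final shape: (5, 1, 1).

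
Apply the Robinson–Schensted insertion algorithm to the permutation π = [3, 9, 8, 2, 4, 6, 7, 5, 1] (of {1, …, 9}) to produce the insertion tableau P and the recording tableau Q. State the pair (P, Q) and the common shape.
P = [1, 4, 5, 7] / [2, 6] / [3] / [8] / [9];  Q = [1, 2, 6, 7] / [3, 5] / [4] / [8] / [9];  common shape = (4, 2, 1, 1, 1)

Row-insert the values π_1, π_2, … into P one at a time, bumping the leftmost entry strictly greater than the inserted value down to the next row. The recording tableau Q records, in position (i, j), the step at which that cell was added to P.
  Insert 3 (step 1): P = [3];  Q = [1]
  Insert 9 (step 2): P = [3, 9];  Q = [1, 2]
  Insert 8 (step 3): P = [3, 8] / [9];  Q = [1, 2] / [3]
  Insert 2 (step 4): P = [2, 8] / [3] / [9];  Q = [1, 2] / [3] / [4]
  Insert 4 (step 5): P = [2, 4] / [3, 8] / [9];  Q = [1, 2] / [3, 5] / [4]
  Insert 6 (step 6): P = [2, 4, 6] / [3, 8] / [9];  Q = [1, 2, 6] / [3, 5] / [4]
  Insert 7 (step 7): P = [2, 4, 6, 7] / [3, 8] / [9];  Q = [1, 2, 6, 7] / [3, 5] / [4]
  Insert 5 (step 8): P = [2, 4, 5, 7] / [3, 6] / [8] / [9];  Q = [1, 2, 6, 7] / [3, 5] / [4] / [8]
  Insert 1 (step 9): P = [1, 4, 5, 7] / [2, 6] / [3] / [8] / [9];  Q = [1, 2, 6, 7] / [3, 5] / [4] / [8] / [9]
Final shape: (4, 2, 1, 1, 1).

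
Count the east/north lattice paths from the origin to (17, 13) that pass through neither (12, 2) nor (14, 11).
Number of paths = 74838412

Inclusion–exclusion. Total paths: C(30, 17) = 119759850. Through P₁: C(14, 12)·C(16, 5) = 397488. Through P₂: C(25, 14)·C(5, 3) = 44574000. Since P₁ is strictly southwest of P₂, a monotone path through both must visit P₁ then P₂; paths through both = C(14, 12)·C(11, 2)·C(5, 3) = 50050. Avoid both = 119759850 − 397488 − 44574000 + 50050 = 74838412.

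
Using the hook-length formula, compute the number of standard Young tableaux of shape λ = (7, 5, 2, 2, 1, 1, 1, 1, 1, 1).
# SYT of shape (7, 5, 2, 2, 1, 1, 1, 1, 1, 1) = 670273450

Hook-length formula: f^λ = n! / Π hook(c), product over all cells c of the Young diagram. For λ = (7, 5, 2, 2, 1, 1, 1, 1, 1, 1), n = 22 boxes. Hook lengths by row (left-to-right, top-to-bottom): [16, 9, 6, 5, 4, 2, 1]; [13, 6, 3, 2, 1]; [9, 2]; [8, 1]; [6]; [5]; [4]; [3]; [2]; [1]. Product of hooks = 1676928614400. So f^λ = 22! / 1676928614400 = 1124000727777607680000 / 1676928614400 = 670273450.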